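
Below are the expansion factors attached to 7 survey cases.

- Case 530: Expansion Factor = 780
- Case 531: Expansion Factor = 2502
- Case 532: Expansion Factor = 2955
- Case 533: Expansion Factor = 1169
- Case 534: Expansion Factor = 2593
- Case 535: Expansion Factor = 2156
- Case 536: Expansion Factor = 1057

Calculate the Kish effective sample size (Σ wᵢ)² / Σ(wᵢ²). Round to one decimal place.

5.9

Σ wᵢ = 13212
Σ wᵢ² = 608400 + 6260004 + 8732025 + 1366561 + 6723649 + 4648336 + 1117249 = 29456224
n_eff = 13212² / 29456224 = 174556944 / 29456224 = 5.9259783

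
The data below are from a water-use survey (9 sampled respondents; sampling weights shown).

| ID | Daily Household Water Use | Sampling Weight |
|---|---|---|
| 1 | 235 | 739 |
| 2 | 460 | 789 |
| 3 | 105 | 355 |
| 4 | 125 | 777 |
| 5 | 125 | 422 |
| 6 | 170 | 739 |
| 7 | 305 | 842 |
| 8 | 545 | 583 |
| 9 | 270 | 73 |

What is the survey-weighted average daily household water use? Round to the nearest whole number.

271

Weighted sum = 235×739 + 460×789 + 105×355 + 125×777 + 125×422 + 170×739 + 305×842 + 545×583 + 270×73
  = 173665 + 362940 + 37275 + 97125 + 52750 + 125630 + 256810 + 317735 + 19710 = 1443640
Sum of weights = 739 + 789 + 355 + 777 + 422 + 739 + 842 + 583 + 73 = 5319
Weighted mean = 1443640 / 5319 = 271.41192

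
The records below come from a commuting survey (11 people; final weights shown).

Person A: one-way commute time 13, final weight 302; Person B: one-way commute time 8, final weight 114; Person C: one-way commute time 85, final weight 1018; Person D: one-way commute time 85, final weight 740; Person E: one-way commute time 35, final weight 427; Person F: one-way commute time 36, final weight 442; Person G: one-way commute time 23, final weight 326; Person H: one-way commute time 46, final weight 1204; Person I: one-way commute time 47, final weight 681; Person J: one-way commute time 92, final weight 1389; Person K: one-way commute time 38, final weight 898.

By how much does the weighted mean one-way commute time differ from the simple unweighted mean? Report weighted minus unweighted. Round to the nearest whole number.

12

Unweighted sum = 13 + 8 + 85 + 85 + 35 + 36 + 23 + 46 + 47 + 92 + 38 = 508
Unweighted mean = 508 / 11 = 46.181818
Weighted sum = 13×302 + 8×114 + 85×1018 + 85×740 + 35×427 + 36×442 + 23×326 + 46×1204 + 47×681 + 92×1389 + 38×898
  = 3926 + 912 + 86530 + 62900 + 14945 + 15912 + 7498 + 55384 + 32007 + 127788 + 34124 = 441926
Sum of weights = 7541
Weighted mean = 441926 / 7541 = 58.603103
Difference (weighted minus unweighted) = 12.421285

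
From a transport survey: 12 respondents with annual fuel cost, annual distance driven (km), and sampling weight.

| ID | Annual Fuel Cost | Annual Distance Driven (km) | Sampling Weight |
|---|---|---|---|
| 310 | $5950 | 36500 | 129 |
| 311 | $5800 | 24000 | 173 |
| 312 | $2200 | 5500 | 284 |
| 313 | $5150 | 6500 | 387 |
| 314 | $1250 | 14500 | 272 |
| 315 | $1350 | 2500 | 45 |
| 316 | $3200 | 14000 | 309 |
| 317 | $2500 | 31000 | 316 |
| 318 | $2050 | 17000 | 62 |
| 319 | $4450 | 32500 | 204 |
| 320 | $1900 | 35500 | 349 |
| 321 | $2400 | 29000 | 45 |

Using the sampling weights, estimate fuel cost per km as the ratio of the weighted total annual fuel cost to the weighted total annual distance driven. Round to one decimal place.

0.2

Σ wᵢ·y = 8374350
Σ wᵢ·x = 36500×129 + 24000×173 + 5500×284 + 6500×387 + 14500×272 + 2500×45 + 14000×309 + 31000×316 + 17000×62 + 32500×204 + 35500×349 + 29000×45
  = 52495000
Ratio = 8374350 / 52495000 = 0.15952662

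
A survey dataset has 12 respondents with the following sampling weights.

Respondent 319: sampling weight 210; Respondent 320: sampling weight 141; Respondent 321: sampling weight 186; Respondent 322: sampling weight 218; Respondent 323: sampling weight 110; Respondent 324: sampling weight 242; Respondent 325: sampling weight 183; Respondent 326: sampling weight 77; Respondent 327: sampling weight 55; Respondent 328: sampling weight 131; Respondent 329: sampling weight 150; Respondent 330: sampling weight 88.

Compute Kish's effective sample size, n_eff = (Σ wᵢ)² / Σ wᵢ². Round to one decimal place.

10.5

Σ wᵢ = 210 + 141 + 186 + 218 + 110 + 242 + 183 + 77 + 55 + 131 + 150 + 88 = 1791
Σ wᵢ² = 306613
n_eff = 1791² / 306613 = 3207681 / 306613 = 10.46166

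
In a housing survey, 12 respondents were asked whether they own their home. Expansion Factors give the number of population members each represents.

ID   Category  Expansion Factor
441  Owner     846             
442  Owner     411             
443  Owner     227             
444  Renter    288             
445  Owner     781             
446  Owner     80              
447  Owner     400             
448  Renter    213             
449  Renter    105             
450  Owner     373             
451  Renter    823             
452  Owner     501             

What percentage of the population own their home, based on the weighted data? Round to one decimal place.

71.7

Sum of weights for 'Owner' = 846 + 411 + 227 + 781 + 80 + 400 + 373 + 501 = 3619
Total weight = 846 + 411 + 227 + 288 + 781 + 80 + 400 + 213 + 105 + 373 + 823 + 501 = 5048
Weighted proportion = 3619 / 5048 = 0.71691759 → 71.691759%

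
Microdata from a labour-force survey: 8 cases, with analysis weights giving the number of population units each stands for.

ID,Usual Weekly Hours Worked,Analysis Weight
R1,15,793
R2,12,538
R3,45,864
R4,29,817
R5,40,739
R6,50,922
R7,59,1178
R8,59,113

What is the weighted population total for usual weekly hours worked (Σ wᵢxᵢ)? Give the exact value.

232753

Weighted total = 15×793 + 12×538 + 45×864 + 29×817 + 40×739 + 50×922 + 59×1178 + 59×113
  = 11895 + 6456 + 38880 + 23693 + 29560 + 46100 + 69502 + 6667 = 232753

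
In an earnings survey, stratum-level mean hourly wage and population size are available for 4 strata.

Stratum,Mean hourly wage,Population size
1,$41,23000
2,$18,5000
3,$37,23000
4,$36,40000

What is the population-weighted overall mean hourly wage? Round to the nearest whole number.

37

Σ Nₕ·x̄ₕ = 41×23000 + 18×5000 + 37×23000 + 36×40000
  = 943000 + 90000 + 851000 + 1440000 = 3324000
Σ Nₕ = 23000 + 5000 + 23000 + 40000 = 91000
Overall mean = 3324000 / 91000 = 36.527473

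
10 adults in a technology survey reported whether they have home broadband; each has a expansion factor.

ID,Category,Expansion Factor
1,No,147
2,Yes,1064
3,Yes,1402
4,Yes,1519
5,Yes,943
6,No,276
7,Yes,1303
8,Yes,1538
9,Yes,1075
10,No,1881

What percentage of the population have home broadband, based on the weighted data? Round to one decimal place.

Sum of weights for 'Yes' = 1064 + 1402 + 1519 + 943 + 1303 + 1538 + 1075 = 8844
Total weight = 147 + 1064 + 1402 + 1519 + 943 + 276 + 1303 + 1538 + 1075 + 1881 = 11148
Weighted proportion = 8844 / 11148 = 0.79332616 → 79.332616%

79.3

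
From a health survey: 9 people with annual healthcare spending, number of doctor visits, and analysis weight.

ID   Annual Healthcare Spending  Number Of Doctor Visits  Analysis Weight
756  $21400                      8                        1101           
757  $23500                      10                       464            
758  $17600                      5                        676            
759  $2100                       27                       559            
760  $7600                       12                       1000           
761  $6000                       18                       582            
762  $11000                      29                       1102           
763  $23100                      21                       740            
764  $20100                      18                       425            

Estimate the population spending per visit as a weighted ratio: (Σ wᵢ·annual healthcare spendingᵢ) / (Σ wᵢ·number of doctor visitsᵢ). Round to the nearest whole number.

Σ wᵢ·y = 21400×1101 + 23500×464 + 17600×676 + 2100×559 + 7600×1000 + 6000×582 + 11000×1102 + 23100×740 + 20100×425
  = 23561400 + 10904000 + 11897600 + 1173900 + 7600000 + 3492000 + 12122000 + 17094000 + 8542500 = 96387400
Σ wᵢ·x = 8×1101 + 10×464 + 5×676 + 27×559 + 12×1000 + 18×582 + 29×1102 + 21×740 + 18×425
  = 8808 + 4640 + 3380 + 15093 + 12000 + 10476 + 31958 + 15540 + 7650 = 109545
Ratio = 96387400 / 109545 = 879.88863

880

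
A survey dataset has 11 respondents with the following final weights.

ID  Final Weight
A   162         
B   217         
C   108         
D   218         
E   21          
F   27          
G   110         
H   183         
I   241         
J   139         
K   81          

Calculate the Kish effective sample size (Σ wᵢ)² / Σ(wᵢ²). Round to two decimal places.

8.63

Σ wᵢ = 162 + 217 + 108 + 218 + 21 + 27 + 110 + 183 + 241 + 139 + 81 = 1507
Σ wᵢ² = 263243
n_eff = 1507² / 263243 = 2271049 / 263243 = 8.6271962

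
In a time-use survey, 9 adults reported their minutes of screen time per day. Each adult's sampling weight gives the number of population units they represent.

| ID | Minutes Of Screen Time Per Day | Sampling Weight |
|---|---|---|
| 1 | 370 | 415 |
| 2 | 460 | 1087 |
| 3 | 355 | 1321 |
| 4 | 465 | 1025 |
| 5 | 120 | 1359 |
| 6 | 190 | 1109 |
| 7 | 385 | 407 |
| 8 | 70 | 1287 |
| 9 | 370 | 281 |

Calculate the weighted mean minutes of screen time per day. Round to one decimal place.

Weighted sum = 370×415 + 460×1087 + 355×1321 + 465×1025 + 120×1359 + 190×1109 + 385×407 + 70×1287 + 370×281
  = 2323695
Sum of weights = 415 + 1087 + 1321 + 1025 + 1359 + 1109 + 407 + 1287 + 281 = 8291
Weighted mean = 2323695 / 8291 = 280.26716

280.3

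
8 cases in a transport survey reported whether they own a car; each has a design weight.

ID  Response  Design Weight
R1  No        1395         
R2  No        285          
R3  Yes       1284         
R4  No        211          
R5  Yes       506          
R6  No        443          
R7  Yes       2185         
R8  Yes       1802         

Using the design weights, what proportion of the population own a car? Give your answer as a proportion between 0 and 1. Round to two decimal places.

Sum of weights for 'Yes' = 1284 + 506 + 2185 + 1802 = 5777
Total weight = 1395 + 285 + 1284 + 211 + 506 + 443 + 2185 + 1802 = 8111
Weighted proportion = 5777 / 8111 = 0.71224263

0.71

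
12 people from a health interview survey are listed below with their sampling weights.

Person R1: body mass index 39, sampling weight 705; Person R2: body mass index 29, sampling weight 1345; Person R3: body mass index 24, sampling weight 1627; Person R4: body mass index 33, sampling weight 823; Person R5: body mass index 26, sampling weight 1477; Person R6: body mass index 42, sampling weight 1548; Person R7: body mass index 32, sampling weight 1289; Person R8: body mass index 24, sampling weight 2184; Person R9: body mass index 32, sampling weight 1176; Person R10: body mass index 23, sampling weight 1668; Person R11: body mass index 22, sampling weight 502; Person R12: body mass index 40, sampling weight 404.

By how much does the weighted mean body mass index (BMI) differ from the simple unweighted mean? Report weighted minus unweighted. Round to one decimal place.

-1.1

Unweighted sum = 39 + 29 + 24 + 33 + 26 + 42 + 32 + 24 + 32 + 23 + 22 + 40 = 366
Unweighted mean = 366 / 12 = 30.5
Weighted sum = 39×705 + 29×1345 + 24×1627 + 33×823 + 26×1477 + 42×1548 + 32×1289 + 24×2184 + 32×1176 + 23×1668 + 22×502 + 40×404
  = 27495 + 39005 + 39048 + 27159 + 38402 + 65016 + 41248 + 52416 + 37632 + 38364 + 11044 + 16160 = 432989
Sum of weights = 705 + 1345 + 1627 + 823 + 1477 + 1548 + 1289 + 2184 + 1176 + 1668 + 502 + 404 = 14748
Weighted mean = 432989 / 14748 = 29.359167
Difference (weighted minus unweighted) = -1.1408327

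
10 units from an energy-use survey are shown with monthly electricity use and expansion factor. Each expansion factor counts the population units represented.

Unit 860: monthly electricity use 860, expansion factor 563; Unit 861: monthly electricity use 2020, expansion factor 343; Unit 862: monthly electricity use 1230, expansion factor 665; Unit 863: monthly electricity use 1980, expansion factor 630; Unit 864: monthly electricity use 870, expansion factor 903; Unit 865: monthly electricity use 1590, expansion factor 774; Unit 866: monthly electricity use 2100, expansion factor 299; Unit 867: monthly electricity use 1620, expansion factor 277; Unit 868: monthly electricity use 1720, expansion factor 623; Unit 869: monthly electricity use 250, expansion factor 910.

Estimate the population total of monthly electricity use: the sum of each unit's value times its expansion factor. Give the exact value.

7634360

Weighted total = 860×563 + 2020×343 + 1230×665 + 1980×630 + 870×903 + 1590×774 + 2100×299 + 1620×277 + 1720×623 + 250×910
  = 484180 + 692860 + 817950 + 1247400 + 785610 + 1230660 + 627900 + 448740 + 1071560 + 227500 = 7634360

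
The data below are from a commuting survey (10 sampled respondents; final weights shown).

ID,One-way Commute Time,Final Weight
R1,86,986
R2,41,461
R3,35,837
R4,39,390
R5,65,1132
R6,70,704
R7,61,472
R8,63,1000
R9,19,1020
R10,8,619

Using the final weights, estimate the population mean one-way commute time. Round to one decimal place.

Weighted sum = 86×986 + 41×461 + 35×837 + 39×390 + 65×1132 + 70×704 + 61×472 + 63×1000 + 19×1020 + 8×619
  = 84796 + 18901 + 29295 + 15210 + 73580 + 49280 + 28792 + 63000 + 19380 + 4952 = 387186
Sum of weights = 986 + 461 + 837 + 390 + 1132 + 704 + 472 + 1000 + 1020 + 619 = 7621
Weighted mean = 387186 / 7621 = 50.805144

50.8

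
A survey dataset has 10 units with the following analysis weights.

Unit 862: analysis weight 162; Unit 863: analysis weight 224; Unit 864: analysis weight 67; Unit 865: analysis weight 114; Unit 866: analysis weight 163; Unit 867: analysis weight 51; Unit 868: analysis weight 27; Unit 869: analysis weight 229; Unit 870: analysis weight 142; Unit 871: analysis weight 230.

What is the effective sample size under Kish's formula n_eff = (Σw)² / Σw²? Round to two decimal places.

7.96

Σ wᵢ = 162 + 224 + 67 + 114 + 163 + 51 + 27 + 229 + 142 + 230 = 1409
Σ wᵢ² = 26244 + 50176 + 4489 + 12996 + 26569 + 2601 + 729 + 52441 + 20164 + 52900 = 249309
n_eff = 1409² / 249309 = 1985281 / 249309 = 7.9631341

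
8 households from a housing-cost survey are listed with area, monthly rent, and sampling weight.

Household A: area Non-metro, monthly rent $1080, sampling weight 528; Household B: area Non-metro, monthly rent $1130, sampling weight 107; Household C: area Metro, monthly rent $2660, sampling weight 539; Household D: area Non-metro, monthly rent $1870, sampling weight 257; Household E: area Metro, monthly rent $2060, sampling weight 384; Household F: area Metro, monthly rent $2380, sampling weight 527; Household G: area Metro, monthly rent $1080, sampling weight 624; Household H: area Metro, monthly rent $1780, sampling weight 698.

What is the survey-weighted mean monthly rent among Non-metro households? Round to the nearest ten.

Non-metro rows: A, B, D
Weighted sum = 1080×528 + 1130×107 + 1870×257
  = 570240 + 120910 + 480590 = 1171740
Sum of weights = 528 + 107 + 257 = 892
Weighted mean = 1171740 / 892 = 1313.6099

1310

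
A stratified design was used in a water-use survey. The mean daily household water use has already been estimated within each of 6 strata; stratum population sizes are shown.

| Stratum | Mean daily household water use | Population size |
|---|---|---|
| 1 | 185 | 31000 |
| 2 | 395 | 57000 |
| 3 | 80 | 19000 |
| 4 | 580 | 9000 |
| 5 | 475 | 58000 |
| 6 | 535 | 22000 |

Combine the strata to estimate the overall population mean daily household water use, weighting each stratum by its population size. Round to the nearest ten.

Σ Nₕ·x̄ₕ = 185×31000 + 395×57000 + 80×19000 + 580×9000 + 475×58000 + 535×22000
  = 5735000 + 22515000 + 1520000 + 5220000 + 27550000 + 11770000 = 74310000
Σ Nₕ = 31000 + 57000 + 19000 + 9000 + 58000 + 22000 = 196000
Overall mean = 74310000 / 196000 = 379.13265

380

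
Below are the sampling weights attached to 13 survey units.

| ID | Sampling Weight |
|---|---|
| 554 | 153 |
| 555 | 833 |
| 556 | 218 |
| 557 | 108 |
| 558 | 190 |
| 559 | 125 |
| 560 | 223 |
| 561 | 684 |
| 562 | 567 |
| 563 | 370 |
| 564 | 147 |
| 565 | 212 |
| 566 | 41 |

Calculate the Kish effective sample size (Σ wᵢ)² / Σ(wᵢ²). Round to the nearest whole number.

8

Σ wᵢ = 3871
Σ wᵢ² = 1872419
n_eff = 3871² / 1872419 = 14984641 / 1872419 = 8.0028247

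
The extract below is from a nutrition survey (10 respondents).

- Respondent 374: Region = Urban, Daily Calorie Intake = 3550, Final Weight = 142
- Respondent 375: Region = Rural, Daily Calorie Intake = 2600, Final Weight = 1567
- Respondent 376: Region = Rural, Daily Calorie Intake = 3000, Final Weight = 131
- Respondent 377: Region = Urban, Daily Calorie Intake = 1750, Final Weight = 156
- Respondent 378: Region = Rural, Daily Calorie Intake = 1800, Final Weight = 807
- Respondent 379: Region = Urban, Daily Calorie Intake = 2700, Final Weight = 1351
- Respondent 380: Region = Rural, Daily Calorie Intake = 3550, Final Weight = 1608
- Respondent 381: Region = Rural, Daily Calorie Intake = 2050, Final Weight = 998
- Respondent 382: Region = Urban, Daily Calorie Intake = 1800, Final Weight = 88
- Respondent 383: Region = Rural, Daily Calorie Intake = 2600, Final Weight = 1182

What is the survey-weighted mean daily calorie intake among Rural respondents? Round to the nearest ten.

2660

Rural rows: 375, 376, 378, 380, 381, 383
Weighted sum = 2600×1567 + 3000×131 + 1800×807 + 3550×1608 + 2050×998 + 2600×1182
  = 4074200 + 393000 + 1452600 + 5708400 + 2045900 + 3073200 = 16747300
Sum of weights = 1567 + 131 + 807 + 1608 + 998 + 1182 = 6293
Weighted mean = 16747300 / 6293 = 2661.2585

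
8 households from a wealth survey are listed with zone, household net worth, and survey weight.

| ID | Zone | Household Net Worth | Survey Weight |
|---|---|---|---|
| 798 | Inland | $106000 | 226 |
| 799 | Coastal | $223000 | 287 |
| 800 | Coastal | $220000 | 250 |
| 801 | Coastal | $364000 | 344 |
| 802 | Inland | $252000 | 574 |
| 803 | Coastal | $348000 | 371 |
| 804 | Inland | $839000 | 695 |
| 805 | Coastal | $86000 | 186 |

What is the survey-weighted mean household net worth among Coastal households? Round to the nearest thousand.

Coastal rows: 799, 800, 801, 803, 805
Weighted sum = 223000×287 + 220000×250 + 364000×344 + 348000×371 + 86000×186
  = 389321000
Sum of weights = 287 + 250 + 344 + 371 + 186 = 1438
Weighted mean = 389321000 / 1438 = 270737.83

271000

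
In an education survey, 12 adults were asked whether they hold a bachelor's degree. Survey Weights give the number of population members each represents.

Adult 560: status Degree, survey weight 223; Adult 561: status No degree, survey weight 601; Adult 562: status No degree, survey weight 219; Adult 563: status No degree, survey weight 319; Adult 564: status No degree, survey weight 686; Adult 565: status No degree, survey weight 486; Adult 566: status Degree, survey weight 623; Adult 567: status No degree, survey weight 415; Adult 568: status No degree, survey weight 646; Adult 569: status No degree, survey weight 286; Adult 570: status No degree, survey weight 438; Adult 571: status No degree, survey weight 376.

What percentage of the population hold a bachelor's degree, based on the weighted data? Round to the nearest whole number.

16

Sum of weights for 'Degree' = 223 + 623 = 846
Total weight = 223 + 601 + 219 + 319 + 686 + 486 + 623 + 415 + 646 + 286 + 438 + 376 = 5318
Weighted proportion = 846 / 5318 = 0.15908236 → 15.908236%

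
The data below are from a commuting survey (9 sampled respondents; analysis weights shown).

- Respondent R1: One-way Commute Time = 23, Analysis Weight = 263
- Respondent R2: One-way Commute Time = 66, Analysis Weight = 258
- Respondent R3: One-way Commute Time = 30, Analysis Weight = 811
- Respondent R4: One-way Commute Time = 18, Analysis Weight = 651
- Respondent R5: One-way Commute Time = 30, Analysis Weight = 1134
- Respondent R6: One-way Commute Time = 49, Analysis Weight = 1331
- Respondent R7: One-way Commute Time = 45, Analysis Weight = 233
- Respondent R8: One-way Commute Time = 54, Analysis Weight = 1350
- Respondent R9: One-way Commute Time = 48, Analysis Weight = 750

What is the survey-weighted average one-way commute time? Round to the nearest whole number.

Weighted sum = 23×263 + 66×258 + 30×811 + 18×651 + 30×1134 + 49×1331 + 45×233 + 54×1350 + 48×750
  = 277749
Sum of weights = 263 + 258 + 811 + 651 + 1134 + 1331 + 233 + 1350 + 750 = 6781
Weighted mean = 277749 / 6781 = 40.959888

41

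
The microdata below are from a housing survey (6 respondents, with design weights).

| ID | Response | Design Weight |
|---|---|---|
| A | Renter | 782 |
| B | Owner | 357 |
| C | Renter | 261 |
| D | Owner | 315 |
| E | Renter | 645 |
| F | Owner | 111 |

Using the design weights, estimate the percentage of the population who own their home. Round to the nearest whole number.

32

Sum of weights for 'Owner' = 357 + 315 + 111 = 783
Total weight = 782 + 357 + 261 + 315 + 645 + 111 = 2471
Weighted proportion = 783 / 2471 = 0.31687576 → 31.687576%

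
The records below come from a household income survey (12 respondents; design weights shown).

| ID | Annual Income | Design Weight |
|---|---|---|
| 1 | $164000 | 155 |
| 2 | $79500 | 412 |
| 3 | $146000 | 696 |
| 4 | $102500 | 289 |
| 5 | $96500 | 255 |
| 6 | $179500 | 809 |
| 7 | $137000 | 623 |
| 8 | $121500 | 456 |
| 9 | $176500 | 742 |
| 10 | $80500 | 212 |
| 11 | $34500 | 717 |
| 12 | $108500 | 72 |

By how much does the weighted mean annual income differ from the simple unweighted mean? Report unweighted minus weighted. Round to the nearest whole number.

-6275

Unweighted sum = 1426500
Unweighted mean = 1426500 / 12 = 118875
Weighted sum = 164000×155 + 79500×412 + 146000×696 + 102500×289 + 96500×255 + 179500×809 + 137000×623 + 121500×456 + 176500×742 + 80500×212 + 34500×717 + 108500×72
  = 25420000 + 32754000 + 101616000 + 29622500 + 24607500 + 145215500 + 85351000 + 55404000 + 130963000 + 17066000 + 24736500 + 7812000 = 680568000
Sum of weights = 155 + 412 + 696 + 289 + 255 + 809 + 623 + 456 + 742 + 212 + 717 + 72 = 5438
Weighted mean = 680568000 / 5438 = 125150.42
Difference (unweighted minus weighted) = -6275.4229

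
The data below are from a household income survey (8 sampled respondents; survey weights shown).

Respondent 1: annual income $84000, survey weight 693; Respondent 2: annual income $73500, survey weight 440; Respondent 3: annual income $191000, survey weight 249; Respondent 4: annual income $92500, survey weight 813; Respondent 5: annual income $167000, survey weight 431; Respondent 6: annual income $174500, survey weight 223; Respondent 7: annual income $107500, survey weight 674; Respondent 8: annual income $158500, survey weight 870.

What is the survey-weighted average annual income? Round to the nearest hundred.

121700

Weighted sum = 84000×693 + 73500×440 + 191000×249 + 92500×813 + 167000×431 + 174500×223 + 107500×674 + 158500×870
  = 58212000 + 32340000 + 47559000 + 75202500 + 71977000 + 38913500 + 72455000 + 137895000 = 534554000
Sum of weights = 693 + 440 + 249 + 813 + 431 + 223 + 674 + 870 = 4393
Weighted mean = 534554000 / 4393 = 121683.13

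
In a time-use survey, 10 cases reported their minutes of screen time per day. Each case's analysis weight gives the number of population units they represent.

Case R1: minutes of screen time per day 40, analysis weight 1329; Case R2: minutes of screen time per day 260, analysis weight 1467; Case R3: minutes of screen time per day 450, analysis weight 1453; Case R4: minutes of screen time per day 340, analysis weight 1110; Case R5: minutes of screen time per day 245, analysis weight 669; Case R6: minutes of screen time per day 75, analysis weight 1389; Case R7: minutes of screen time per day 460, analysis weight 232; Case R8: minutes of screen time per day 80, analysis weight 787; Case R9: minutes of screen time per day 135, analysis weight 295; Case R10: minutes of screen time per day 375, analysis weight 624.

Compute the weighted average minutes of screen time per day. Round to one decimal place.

Weighted sum = 2177415
Sum of weights = 9355
Weighted mean = 2177415 / 9355 = 232.75414

232.8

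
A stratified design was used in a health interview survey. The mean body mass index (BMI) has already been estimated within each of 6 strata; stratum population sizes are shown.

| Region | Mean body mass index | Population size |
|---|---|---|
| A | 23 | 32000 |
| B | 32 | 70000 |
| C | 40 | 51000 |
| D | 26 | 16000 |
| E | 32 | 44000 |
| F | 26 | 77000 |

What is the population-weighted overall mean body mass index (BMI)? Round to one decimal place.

30.5

Σ Nₕ·x̄ₕ = 8842000
Σ Nₕ = 32000 + 70000 + 51000 + 16000 + 44000 + 77000 = 290000
Overall mean = 8842000 / 290000 = 30.489655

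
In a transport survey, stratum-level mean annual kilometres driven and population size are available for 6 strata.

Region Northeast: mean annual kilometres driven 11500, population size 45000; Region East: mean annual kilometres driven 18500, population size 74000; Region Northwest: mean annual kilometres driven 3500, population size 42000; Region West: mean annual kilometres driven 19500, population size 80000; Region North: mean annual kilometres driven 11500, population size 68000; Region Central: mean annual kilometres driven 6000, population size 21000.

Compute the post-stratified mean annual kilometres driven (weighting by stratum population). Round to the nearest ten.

13640

Σ Nₕ·x̄ₕ = 11500×45000 + 18500×74000 + 3500×42000 + 19500×80000 + 11500×68000 + 6000×21000
  = 517500000 + 1369000000 + 147000000 + 1560000000 + 782000000 + 126000000 = 4501500000
Σ Nₕ = 45000 + 74000 + 42000 + 80000 + 68000 + 21000 = 330000
Overall mean = 4501500000 / 330000 = 13640.909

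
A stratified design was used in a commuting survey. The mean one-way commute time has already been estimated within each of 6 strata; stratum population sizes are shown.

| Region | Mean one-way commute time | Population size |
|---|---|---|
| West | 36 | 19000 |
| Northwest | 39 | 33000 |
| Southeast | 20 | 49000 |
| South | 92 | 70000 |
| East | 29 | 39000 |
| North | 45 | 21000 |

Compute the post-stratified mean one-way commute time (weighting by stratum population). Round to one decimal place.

Σ Nₕ·x̄ₕ = 36×19000 + 39×33000 + 20×49000 + 92×70000 + 29×39000 + 45×21000
  = 684000 + 1287000 + 980000 + 6440000 + 1131000 + 945000 = 11467000
Σ Nₕ = 19000 + 33000 + 49000 + 70000 + 39000 + 21000 = 231000
Overall mean = 11467000 / 231000 = 49.640693

49.6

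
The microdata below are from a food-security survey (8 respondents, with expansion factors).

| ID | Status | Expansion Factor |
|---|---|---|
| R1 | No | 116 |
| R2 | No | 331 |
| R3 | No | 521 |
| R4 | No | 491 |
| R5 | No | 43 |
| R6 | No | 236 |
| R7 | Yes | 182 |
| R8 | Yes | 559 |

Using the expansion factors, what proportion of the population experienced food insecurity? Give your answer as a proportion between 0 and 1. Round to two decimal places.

Sum of weights for 'Yes' = 182 + 559 = 741
Total weight = 116 + 331 + 521 + 491 + 43 + 236 + 182 + 559 = 2479
Weighted proportion = 741 / 2479 = 0.29891085

0.30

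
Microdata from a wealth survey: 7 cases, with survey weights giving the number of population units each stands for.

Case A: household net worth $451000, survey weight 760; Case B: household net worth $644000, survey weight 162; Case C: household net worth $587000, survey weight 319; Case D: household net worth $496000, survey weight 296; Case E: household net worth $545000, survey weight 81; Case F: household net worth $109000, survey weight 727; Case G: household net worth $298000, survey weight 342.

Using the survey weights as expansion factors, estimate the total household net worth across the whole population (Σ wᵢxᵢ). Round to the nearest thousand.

1006461000

Weighted total = 451000×760 + 644000×162 + 587000×319 + 496000×296 + 545000×81 + 109000×727 + 298000×342
  = 342760000 + 104328000 + 187253000 + 146816000 + 44145000 + 79243000 + 101916000 = 1006461000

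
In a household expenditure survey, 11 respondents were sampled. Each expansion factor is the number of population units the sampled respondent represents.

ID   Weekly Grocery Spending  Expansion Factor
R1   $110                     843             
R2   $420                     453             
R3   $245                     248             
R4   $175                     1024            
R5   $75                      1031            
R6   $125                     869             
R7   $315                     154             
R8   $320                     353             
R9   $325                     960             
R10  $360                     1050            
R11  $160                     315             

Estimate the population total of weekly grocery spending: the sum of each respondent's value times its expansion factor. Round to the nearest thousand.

1611000

Weighted total = 110×843 + 420×453 + 245×248 + 175×1024 + 75×1031 + 125×869 + 315×154 + 320×353 + 325×960 + 360×1050 + 160×315
  = 92730 + 190260 + 60760 + 179200 + 77325 + 108625 + 48510 + 112960 + 312000 + 378000 + 50400 = 1610770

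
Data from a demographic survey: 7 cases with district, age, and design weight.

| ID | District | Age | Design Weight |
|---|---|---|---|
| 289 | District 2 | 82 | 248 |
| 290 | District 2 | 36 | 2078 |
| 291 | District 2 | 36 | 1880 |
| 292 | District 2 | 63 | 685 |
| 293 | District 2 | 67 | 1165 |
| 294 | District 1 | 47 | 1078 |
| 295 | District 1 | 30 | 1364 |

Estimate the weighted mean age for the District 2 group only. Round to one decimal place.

46.9

District 2 rows: 289, 290, 291, 292, 293
Weighted sum = 82×248 + 36×2078 + 36×1880 + 63×685 + 67×1165
  = 20336 + 74808 + 67680 + 43155 + 78055 = 284034
Sum of weights = 248 + 2078 + 1880 + 685 + 1165 = 6056
Weighted mean = 284034 / 6056 = 46.901255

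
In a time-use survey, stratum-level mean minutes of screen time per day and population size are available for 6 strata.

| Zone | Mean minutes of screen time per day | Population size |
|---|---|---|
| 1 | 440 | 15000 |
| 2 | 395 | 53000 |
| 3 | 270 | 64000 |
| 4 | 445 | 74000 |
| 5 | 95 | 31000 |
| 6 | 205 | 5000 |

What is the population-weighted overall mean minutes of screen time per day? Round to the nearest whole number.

338

Σ Nₕ·x̄ₕ = 440×15000 + 395×53000 + 270×64000 + 445×74000 + 95×31000 + 205×5000
  = 6600000 + 20935000 + 17280000 + 32930000 + 2945000 + 1025000 = 81715000
Σ Nₕ = 15000 + 53000 + 64000 + 74000 + 31000 + 5000 = 242000
Overall mean = 81715000 / 242000 = 337.66529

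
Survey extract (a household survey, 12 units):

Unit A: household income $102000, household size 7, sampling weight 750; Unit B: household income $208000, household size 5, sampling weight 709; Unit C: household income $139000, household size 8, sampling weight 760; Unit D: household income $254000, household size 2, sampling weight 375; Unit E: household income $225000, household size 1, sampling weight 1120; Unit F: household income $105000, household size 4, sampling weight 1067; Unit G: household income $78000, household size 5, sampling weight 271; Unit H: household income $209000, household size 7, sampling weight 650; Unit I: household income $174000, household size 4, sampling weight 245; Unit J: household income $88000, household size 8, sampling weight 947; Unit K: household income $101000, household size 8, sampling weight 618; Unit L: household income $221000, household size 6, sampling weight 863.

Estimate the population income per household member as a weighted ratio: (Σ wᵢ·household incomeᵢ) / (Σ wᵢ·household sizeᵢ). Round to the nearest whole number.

29059

Σ wᵢ·y = 102000×750 + 208000×709 + 139000×760 + 254000×375 + 225000×1120 + 105000×1067 + 78000×271 + 209000×650 + 174000×245 + 88000×947 + 101000×618 + 221000×863
  = 76500000 + 147472000 + 105640000 + 95250000 + 252000000 + 112035000 + 21138000 + 135850000 + 42630000 + 83336000 + 62418000 + 190723000 = 1324992000
Σ wᵢ·x = 7×750 + 5×709 + 8×760 + 2×375 + 1×1120 + 4×1067 + 5×271 + 7×650 + 4×245 + 8×947 + 8×618 + 6×863
  = 5250 + 3545 + 6080 + 750 + 1120 + 4268 + 1355 + 4550 + 980 + 7576 + 4944 + 5178 = 45596
Ratio = 1324992000 / 45596 = 29059.391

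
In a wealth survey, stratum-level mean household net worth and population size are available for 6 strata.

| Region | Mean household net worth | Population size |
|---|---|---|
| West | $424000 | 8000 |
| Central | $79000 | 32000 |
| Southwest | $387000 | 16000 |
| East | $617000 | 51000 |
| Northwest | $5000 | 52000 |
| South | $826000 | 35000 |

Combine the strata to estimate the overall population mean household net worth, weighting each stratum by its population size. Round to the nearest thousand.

Σ Nₕ·x̄ₕ = 424000×8000 + 79000×32000 + 387000×16000 + 617000×51000 + 5000×52000 + 826000×35000
  = 3392000000 + 2528000000 + 6192000000 + 31467000000 + 260000000 + 28910000000 = 72749000000
Σ Nₕ = 8000 + 32000 + 16000 + 51000 + 52000 + 35000 = 194000
Overall mean = 72749000000 / 194000 = 374994.85

375000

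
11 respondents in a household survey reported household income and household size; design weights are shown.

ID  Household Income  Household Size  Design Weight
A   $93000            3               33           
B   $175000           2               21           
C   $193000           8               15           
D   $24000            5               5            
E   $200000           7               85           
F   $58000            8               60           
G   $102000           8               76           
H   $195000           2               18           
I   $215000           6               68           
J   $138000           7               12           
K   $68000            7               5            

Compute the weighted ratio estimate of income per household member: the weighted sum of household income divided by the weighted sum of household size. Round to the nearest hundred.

23000

Σ wᵢ·y = 93000×33 + 175000×21 + 193000×15 + 24000×5 + 200000×85 + 58000×60 + 102000×76 + 195000×18 + 215000×68 + 138000×12 + 68000×5
  = 58117000
Σ wᵢ·x = 3×33 + 2×21 + 8×15 + 5×5 + 7×85 + 8×60 + 8×76 + 2×18 + 6×68 + 7×12 + 7×5
  = 99 + 42 + 120 + 25 + 595 + 480 + 608 + 36 + 408 + 84 + 35 = 2532
Ratio = 58117000 / 2532 = 22953.002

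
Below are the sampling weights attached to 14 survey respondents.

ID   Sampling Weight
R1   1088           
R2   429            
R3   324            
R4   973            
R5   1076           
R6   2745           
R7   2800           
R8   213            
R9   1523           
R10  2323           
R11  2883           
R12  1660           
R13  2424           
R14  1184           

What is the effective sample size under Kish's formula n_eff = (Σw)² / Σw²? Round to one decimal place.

Σ wᵢ = 21645
Σ wᵢ² = 45058439
n_eff = 21645² / 45058439 = 468506025 / 45058439 = 10.397742

10.4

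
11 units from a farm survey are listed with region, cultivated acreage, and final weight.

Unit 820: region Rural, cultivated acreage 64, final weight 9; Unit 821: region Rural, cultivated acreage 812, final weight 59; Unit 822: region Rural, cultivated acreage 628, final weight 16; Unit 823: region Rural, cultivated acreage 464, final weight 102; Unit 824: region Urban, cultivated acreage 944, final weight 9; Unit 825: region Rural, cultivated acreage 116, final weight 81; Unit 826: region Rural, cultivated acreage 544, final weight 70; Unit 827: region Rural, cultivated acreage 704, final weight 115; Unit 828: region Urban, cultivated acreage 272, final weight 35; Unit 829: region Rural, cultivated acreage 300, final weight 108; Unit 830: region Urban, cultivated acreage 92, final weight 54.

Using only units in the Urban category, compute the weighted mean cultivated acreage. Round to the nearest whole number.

Urban rows: 824, 828, 830
Weighted sum = 944×9 + 272×35 + 92×54
  = 22984
Sum of weights = 98
Weighted mean = 22984 / 98 = 234.53061

235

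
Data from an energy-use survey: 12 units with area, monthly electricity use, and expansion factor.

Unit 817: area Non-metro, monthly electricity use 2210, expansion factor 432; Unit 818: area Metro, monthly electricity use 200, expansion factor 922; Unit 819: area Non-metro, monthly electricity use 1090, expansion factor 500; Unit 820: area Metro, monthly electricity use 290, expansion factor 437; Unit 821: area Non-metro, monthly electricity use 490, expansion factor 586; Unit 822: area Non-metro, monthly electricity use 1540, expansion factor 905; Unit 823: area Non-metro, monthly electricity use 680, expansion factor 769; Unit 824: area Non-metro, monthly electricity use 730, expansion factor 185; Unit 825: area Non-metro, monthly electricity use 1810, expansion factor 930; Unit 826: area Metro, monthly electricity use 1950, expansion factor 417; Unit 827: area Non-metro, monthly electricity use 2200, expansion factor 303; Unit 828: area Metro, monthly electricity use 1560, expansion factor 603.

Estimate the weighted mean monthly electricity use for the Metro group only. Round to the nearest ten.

870

Metro rows: 818, 820, 826, 828
Weighted sum = 2064960
Sum of weights = 922 + 437 + 417 + 603 = 2379
Weighted mean = 2064960 / 2379 = 867.99496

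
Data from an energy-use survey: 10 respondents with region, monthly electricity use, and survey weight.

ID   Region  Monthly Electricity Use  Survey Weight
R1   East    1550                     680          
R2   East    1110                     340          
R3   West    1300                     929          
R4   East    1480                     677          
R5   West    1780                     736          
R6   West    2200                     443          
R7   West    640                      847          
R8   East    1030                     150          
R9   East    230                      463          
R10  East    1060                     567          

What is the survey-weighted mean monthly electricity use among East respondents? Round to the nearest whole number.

1145

East rows: R1, R2, R4, R8, R9, R10
Weighted sum = 3295370
Sum of weights = 680 + 340 + 677 + 150 + 463 + 567 = 2877
Weighted mean = 3295370 / 2877 = 1145.4188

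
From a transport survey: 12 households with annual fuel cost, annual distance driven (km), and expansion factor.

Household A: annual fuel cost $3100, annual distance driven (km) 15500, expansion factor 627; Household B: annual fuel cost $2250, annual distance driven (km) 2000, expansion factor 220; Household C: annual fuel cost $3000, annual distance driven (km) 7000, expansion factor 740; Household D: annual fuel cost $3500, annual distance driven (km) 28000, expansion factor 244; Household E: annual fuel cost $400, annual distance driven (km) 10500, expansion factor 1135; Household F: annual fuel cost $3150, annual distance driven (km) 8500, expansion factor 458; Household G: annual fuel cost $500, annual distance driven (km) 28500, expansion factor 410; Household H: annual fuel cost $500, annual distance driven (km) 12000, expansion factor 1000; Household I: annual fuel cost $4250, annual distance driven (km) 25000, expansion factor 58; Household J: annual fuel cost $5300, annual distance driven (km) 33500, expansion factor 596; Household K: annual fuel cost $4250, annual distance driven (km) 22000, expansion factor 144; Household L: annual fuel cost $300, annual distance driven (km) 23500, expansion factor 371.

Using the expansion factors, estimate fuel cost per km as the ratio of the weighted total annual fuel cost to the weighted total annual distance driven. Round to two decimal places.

0.13

Σ wᵢ·y = 12243000
Σ wᵢ·x = 15500×627 + 2000×220 + 7000×740 + 28000×244 + 10500×1135 + 8500×458 + 28500×410 + 12000×1000 + 25000×58 + 33500×596 + 22000×144 + 23500×371
  = 9718500 + 440000 + 5180000 + 6832000 + 11917500 + 3893000 + 11685000 + 12000000 + 1450000 + 19966000 + 3168000 + 8718500 = 94968500
Ratio = 12243000 / 94968500 = 0.12891643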